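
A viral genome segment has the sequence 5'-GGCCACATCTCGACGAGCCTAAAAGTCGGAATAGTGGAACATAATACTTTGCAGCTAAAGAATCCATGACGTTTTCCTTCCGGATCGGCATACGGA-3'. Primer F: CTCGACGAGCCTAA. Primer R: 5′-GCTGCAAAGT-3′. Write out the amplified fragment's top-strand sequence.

Scanning the template, CTCGACGAGCCTAA occurs at positions 9–22; this primer anneals to the bottom strand there with its 3' end pointing downstream.
Reverse complement of the reverse primer: ACTTTGCAGC. This occurs on the top strand at positions 46–55.
The product is the template from position 9 through 55 (47 bp).

5'-CTCGACGAGCCTAAAAGTCGGAATAGTGGAACATAATACTTTGCAGC-3'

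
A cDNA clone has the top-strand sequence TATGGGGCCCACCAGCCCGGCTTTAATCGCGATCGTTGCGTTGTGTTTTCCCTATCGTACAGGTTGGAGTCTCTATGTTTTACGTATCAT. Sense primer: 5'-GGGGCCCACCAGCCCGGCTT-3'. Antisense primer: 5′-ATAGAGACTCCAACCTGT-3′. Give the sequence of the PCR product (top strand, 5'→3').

5'-GGGGCCCACCAGCCCGGCTTTAATCGCGATCGTTGCGTTGTGTTTTCCCTATCGTACAGGTTGGAGTCTCTAT-3'

The forward primer matches the template at positions 4–23.
Taking the reverse complement of ATAGAGACTCCAACCTGT gives ACAGGTTGGAGTCTCTAT, found at positions 59–76 on the template; the primer anneals here to the top strand with its 3' end pointing upstream.
The product is the template from position 4 through 76 (73 bp).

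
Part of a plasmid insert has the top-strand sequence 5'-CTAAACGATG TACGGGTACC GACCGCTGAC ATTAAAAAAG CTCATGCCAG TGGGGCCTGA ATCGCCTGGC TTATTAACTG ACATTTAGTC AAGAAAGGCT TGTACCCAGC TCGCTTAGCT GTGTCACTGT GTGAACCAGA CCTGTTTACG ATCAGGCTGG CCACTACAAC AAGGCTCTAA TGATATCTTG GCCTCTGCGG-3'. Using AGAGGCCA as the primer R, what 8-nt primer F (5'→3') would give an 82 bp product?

5'-TTAGCTGT-3'

The reverse primer's reverse complement TGGCCTCT matches the template at positions 189–196, so the product ends at position 196.
An 82 bp product then starts at position 196 − 82 + 1 = 115.
The forward primer is identical to the top strand there: TTAGCTGT.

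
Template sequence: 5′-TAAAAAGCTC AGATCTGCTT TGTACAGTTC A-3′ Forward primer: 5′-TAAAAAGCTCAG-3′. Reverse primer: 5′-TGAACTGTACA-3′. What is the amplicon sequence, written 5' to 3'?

Forward primer TAAAAAGCTCAG is found on the top strand at positions 1–12.
Reverse complement of the reverse primer: TGTACAGTTCA. This occurs on the top strand at positions 21–31.
The product is the template from position 1 through 31 (31 bp).

5'-TAAAAAGCTCAGATCTGCTTTGTACAGTTCA-3'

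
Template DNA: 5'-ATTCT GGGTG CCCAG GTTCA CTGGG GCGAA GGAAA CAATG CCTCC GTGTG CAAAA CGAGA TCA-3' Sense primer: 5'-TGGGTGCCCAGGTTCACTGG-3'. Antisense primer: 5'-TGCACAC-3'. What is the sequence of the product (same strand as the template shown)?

Scanning the template, TGGGTGCCCAGGTTCACTGG occurs at positions 5–24; this primer anneals to the bottom strand there with its 3' end pointing downstream.
The reverse primer's reverse complement is GTGTGCA, which matches the template at positions 46–52.
The product is the template from position 5 through 52 (48 bp).

5'-TGGGTGCCCAGGTTCACTGGGGCGAAGGAAACAATGCCTCCGTGTGCA-3'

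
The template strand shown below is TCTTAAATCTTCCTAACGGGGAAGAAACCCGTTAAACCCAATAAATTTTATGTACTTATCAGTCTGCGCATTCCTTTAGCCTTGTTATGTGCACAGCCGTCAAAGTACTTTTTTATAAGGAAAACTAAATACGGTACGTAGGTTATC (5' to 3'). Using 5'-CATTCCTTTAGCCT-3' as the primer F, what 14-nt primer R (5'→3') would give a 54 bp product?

5'-TTCCTTATAAAAAA-3'

The forward primer binds at positions 69–82, so a 54 bp product ends at position 69 + 54 − 1 = 122.
The reverse primer anneals to the top strand over positions 109–122, i.e. to TTTTTTATAAGGAA.
Its sequence written 5'→3' is the reverse complement: TTCCTTATAAAAAA.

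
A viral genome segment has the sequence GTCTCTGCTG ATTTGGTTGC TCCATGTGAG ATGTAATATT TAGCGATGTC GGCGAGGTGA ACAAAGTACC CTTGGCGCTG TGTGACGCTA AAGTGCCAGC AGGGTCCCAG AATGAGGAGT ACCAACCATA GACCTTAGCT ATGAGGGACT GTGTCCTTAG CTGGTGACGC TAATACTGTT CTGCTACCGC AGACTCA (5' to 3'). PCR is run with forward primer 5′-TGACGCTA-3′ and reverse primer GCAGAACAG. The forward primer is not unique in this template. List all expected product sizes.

102 bp, 20 bp

The forward primer TGACGCTA matches the top strand at positions 83–90, 165–172.
The reverse primer's reverse complement is CTGTTCTGC, matching at positions 176–184.
Each forward site pairs with the reverse site to give a product ending at position 184: sizes 102, 20 bp.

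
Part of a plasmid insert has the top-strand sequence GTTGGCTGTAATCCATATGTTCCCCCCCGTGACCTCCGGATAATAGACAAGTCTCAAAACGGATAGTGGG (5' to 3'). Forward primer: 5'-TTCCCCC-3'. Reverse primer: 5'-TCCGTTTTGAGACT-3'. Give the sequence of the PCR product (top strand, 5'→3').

5'-TTCCCCCCCGTGACCTCCGGATAATAGACAAGTCTCAAAACGGA-3'

The forward primer matches the template at positions 20–26.
Reverse complement of the reverse primer: AGTCTCAAAACGGA. This occurs on the top strand at positions 50–63.
The product is the template from position 20 through 63 (44 bp).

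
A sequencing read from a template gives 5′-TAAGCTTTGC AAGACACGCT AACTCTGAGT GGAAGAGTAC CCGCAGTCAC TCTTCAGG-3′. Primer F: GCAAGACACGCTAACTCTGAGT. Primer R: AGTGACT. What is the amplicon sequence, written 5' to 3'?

The forward primer matches the template at positions 9–30.
Taking the reverse complement of AGTGACT gives AGTCACT, found at positions 45–51 on the template; the primer anneals here to the top strand with its 3' end pointing upstream.
The product is the template from position 9 through 51 (43 bp).

5'-GCAAGACACGCTAACTCTGAGTGGAAGAGTACCCGCAGTCACT-3'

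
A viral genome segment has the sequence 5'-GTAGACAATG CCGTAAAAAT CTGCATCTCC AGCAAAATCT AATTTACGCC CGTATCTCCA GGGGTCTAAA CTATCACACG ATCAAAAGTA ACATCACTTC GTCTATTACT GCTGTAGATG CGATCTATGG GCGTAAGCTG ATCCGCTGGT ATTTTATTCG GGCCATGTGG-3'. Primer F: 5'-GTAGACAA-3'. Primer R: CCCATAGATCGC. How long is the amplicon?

Forward primer GTAGACAA is found on the top strand at positions 1–8.
Taking the reverse complement of CCCATAGATCGC gives GCGATCTATGGG, found at positions 120–131 on the template; the primer anneals here to the top strand with its 3' end pointing upstream.
Product length = (reverse-primer end) − (forward-primer start) + 1 = 131 − 1 + 1 = 131 bp.

131 bp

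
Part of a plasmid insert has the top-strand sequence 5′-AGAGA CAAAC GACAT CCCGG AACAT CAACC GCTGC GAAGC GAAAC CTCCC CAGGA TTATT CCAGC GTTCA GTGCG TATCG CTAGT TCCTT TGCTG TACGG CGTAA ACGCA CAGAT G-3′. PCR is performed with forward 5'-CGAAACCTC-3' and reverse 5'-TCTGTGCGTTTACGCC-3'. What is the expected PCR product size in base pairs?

Scanning the template, CGAAACCTC occurs at positions 40–48; this primer anneals to the bottom strand there with its 3' end pointing downstream.
Taking the reverse complement of TCTGTGCGTTTACGCC gives GGCGTAAACGCACAGA, found at positions 99–114 on the template; the primer anneals here to the top strand with its 3' end pointing upstream.
Product length = (reverse-primer end) − (forward-primer start) + 1 = 114 − 40 + 1 = 75 bp.

75 bp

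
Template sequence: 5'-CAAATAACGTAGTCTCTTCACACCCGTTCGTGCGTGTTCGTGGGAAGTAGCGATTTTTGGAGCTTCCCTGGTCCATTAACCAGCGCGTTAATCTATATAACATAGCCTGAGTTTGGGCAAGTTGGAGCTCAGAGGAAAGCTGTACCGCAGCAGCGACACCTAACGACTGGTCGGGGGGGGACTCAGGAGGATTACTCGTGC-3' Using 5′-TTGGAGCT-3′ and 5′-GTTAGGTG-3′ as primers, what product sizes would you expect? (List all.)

The forward primer TTGGAGCT matches the top strand at positions 57–64, 122–129.
The reverse primer's reverse complement is CACCTAAC, matching at positions 157–164.
Each forward site pairs with the reverse site to give a product ending at position 164: sizes 108, 43 bp.

108 bp, 43 bp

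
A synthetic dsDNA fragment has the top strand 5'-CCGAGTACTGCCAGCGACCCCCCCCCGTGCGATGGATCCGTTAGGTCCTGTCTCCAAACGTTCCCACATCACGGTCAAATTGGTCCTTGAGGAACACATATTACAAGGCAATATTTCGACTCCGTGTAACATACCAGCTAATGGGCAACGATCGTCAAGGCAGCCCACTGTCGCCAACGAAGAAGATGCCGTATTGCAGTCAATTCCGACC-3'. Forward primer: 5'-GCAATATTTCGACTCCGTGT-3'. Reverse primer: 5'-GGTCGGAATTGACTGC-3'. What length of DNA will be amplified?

104 bp

The forward primer matches the template at positions 108–127.
The reverse primer's reverse complement is GCAGTCAATTCCGACC, which matches the template at positions 196–211.
The product runs from position 108 to position 211, so its length is 211 − 108 + 1 = 104 bp.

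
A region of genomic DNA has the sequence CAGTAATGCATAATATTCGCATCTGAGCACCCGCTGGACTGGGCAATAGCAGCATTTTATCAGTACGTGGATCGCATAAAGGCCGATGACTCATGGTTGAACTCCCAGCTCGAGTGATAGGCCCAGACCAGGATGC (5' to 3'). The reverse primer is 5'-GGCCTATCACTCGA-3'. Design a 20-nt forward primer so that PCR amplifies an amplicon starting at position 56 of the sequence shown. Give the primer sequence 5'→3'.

The reverse primer's reverse complement TCGAGTGATAGGCC matches the template at positions 110–123; the product starts at position 56.
The forward primer is identical to the top strand over positions 56–75: TTTATCAGTACGTGGATCGC.

5'-TTTATCAGTACGTGGATCGC-3'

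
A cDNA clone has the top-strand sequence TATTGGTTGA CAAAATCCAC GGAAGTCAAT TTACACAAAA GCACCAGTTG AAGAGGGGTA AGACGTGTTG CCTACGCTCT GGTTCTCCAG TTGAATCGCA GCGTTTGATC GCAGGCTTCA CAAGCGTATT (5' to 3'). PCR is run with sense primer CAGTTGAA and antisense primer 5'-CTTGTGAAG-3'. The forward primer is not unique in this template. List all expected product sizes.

80 bp, 37 bp

The forward primer CAGTTGAA matches the top strand at positions 45–52, 88–95.
The reverse primer's reverse complement is CTTCACAAG, matching at positions 116–124.
Each forward site pairs with the reverse site to give a product ending at position 124: sizes 80, 37 bp.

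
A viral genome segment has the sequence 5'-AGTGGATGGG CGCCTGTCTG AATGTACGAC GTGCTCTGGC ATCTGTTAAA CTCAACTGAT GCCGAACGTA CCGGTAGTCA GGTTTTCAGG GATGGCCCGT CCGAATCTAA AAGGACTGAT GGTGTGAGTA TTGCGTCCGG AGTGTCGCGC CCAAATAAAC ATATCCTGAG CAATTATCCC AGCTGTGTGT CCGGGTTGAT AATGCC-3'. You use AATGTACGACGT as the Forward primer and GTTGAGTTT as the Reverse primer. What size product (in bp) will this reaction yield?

Scanning the template, AATGTACGACGT occurs at positions 21–32; this primer anneals to the bottom strand there with its 3' end pointing downstream.
Taking the reverse complement of GTTGAGTTT gives AAACTCAAC, found at positions 48–56 on the template; the primer anneals here to the top strand with its 3' end pointing upstream.
The product runs from position 21 to position 56, so its length is 56 − 21 + 1 = 36 bp.

36 bp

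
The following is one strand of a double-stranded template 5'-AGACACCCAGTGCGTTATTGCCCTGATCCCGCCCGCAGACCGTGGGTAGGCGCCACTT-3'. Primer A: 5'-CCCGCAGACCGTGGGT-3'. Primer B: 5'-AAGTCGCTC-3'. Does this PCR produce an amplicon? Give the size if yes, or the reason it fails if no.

Primer B (AAGTCGCTC) does not match the top strand, and its reverse complement GAGCGACTT does not match either.
With no annealing site for primer B, no amplification occurs.

No product — primer B has no binding site in the template.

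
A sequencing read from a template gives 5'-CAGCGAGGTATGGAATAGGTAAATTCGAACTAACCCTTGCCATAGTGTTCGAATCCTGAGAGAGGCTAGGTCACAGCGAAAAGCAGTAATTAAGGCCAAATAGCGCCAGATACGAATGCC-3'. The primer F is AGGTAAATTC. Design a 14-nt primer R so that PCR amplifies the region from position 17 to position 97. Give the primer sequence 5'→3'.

The product's 3' end on the top strand is position 97.
The reverse primer anneals to the top strand over positions 84–97, i.e. to CAGTAATTAAGGCC.
Its sequence written 5'→3' is the reverse complement: GGCCTTAATTACTG.

5'-GGCCTTAATTACTG-3'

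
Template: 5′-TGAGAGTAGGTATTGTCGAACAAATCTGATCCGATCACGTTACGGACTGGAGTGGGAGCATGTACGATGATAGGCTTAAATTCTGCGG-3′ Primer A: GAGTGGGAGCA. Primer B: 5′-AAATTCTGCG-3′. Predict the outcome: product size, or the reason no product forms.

No product — both primers anneal to the same strand and extend in the same direction.

Primer A (GAGTGGGAGCA) matches the top strand at positions 50–60 (3' end points downstream).
Primer B (AAATTCTGCG) also matches the top strand directly, at positions 78–87 — its reverse complement CGCAGAATTT is not present.
Both primers anneal to the bottom strand with 3' ends pointing the same way, so neither can prime synthesis back toward the other.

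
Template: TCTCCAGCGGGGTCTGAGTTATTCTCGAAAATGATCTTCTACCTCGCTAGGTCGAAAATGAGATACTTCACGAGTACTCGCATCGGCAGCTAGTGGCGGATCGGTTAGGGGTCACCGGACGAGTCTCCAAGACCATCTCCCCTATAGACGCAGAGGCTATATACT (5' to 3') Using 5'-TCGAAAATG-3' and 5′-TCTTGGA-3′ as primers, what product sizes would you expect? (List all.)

108 bp, 81 bp

The forward primer TCGAAAATG matches the top strand at positions 25–33, 52–60.
The reverse primer's reverse complement is TCCAAGA, matching at positions 126–132.
Each forward site pairs with the reverse site to give a product ending at position 132: sizes 108, 81 bp.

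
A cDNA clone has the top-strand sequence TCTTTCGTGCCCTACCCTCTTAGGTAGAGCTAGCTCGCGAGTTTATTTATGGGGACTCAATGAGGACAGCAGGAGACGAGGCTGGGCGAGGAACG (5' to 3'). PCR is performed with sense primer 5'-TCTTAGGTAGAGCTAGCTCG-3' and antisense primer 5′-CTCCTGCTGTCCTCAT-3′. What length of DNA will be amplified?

Forward primer TCTTAGGTAGAGCTAGCTCG is found on the top strand at positions 18–37.
Taking the reverse complement of CTCCTGCTGTCCTCAT gives ATGAGGACAGCAGGAG, found at positions 60–75 on the template; the primer anneals here to the top strand with its 3' end pointing upstream.
The product runs from position 18 to position 75, so its length is 75 − 18 + 1 = 58 bp.

58 bp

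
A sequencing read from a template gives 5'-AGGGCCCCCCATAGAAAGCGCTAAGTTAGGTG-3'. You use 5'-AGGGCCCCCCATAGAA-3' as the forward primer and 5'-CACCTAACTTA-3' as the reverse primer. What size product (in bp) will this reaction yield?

32 bp

The forward primer matches the template at positions 1–16.
Taking the reverse complement of CACCTAACTTA gives TAAGTTAGGTG, found at positions 22–32 on the template; the primer anneals here to the top strand with its 3' end pointing upstream.
Amplicon spans positions 1–32: 32 bp.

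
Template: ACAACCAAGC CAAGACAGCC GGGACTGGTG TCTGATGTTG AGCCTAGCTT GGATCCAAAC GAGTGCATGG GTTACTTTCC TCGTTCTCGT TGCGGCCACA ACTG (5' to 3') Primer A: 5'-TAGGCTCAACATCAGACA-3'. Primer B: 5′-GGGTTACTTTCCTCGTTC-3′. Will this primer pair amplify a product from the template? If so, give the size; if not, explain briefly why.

Primer A (TAGGCTCAACATCAGACA) has reverse complement TGTCTGATGTTGAGCCTA, which matches the top strand at positions 29–46; primer A anneals to the top strand there with its 3' end pointing upstream toward position 29.
Primer B (GGGTTACTTTCCTCGTTC) matches the top strand directly at positions 69–86; it anneals to the bottom strand with its 3' end pointing downstream toward position 86.
The 3' ends diverge (primer A extends toward position 1, primer B toward position 104), so the primers never converge on a shared product.

No product — the primers' 3' ends point away from each other.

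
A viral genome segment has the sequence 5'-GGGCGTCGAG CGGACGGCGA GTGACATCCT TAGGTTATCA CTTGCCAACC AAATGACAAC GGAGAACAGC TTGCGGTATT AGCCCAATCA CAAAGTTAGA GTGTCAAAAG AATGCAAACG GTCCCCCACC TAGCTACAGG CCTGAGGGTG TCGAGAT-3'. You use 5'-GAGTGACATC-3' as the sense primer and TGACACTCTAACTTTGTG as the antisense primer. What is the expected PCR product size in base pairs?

88 bp

Forward primer GAGTGACATC is found on the top strand at positions 19–28.
The reverse primer's reverse complement is CACAAAGTTAGAGTGTCA, which matches the template at positions 89–106.
Amplicon spans positions 19–106: 88 bp.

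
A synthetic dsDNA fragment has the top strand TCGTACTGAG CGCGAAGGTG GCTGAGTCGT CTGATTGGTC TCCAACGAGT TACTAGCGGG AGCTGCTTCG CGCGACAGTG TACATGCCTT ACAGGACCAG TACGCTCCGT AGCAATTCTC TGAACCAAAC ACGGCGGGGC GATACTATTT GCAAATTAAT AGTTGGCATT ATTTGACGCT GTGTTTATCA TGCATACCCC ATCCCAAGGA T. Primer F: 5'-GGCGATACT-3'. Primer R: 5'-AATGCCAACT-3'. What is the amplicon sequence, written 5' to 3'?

Scanning the template, GGCGATACT occurs at positions 138–146; this primer anneals to the bottom strand there with its 3' end pointing downstream.
Taking the reverse complement of AATGCCAACT gives AGTTGGCATT, found at positions 161–170 on the template; the primer anneals here to the top strand with its 3' end pointing upstream.
The product is the template from position 138 through 170 (33 bp).

5'-GGCGATACTATTTGCAAATTAATAGTTGGCATT-3'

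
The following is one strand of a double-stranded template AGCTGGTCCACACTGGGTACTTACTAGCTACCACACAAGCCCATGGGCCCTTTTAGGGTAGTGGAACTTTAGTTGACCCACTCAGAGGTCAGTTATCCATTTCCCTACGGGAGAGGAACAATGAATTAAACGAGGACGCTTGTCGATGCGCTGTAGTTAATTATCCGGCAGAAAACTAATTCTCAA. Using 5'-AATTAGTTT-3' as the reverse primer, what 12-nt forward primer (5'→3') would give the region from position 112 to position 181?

5'-AGAGGAACAATG-3'

The reverse primer's reverse complement AAACTAATT matches the template at positions 173–181; the product starts at position 112.
The forward primer is identical to the top strand over positions 112–123: AGAGGAACAATG.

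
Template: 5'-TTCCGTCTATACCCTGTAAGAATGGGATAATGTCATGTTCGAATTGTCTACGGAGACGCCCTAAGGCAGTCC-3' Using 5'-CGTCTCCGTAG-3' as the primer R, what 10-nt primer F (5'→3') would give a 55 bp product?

5'-CGTCTATACC-3'

The reverse primer's reverse complement CTACGGAGACG matches the template at positions 48–58, so the product ends at position 58.
A 55 bp product then starts at position 58 − 55 + 1 = 4.
The forward primer is identical to the top strand there: CGTCTATACC.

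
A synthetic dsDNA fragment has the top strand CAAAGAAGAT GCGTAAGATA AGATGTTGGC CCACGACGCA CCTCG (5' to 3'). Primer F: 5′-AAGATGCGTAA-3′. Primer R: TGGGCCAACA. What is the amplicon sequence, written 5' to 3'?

The forward primer matches the template at positions 6–16.
The reverse primer's reverse complement is TGTTGGCCCA, which matches the template at positions 24–33.
The product is the template from position 6 through 33 (28 bp).

5'-AAGATGCGTAAGATAAGATGTTGGCCCA-3'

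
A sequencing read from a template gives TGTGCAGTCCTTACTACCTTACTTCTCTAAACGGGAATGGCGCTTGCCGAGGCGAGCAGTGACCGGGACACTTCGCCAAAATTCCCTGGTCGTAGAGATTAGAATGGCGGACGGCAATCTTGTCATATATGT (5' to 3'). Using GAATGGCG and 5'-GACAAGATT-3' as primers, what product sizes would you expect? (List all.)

90 bp, 23 bp

The forward primer GAATGGCG matches the top strand at positions 35–42, 102–109.
The reverse primer's reverse complement is AATCTTGTC, matching at positions 116–124.
Each forward site pairs with the reverse site to give a product ending at position 124: sizes 90, 23 bp.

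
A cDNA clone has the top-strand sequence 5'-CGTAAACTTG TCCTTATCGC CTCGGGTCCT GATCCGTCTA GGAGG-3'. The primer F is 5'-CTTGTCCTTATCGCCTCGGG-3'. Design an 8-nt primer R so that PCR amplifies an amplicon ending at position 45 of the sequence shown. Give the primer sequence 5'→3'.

The forward primer binds at positions 7–26; the product's 3' end on the top strand is position 45.
The reverse primer anneals to the top strand over positions 38–45, i.e. to CTAGGAGG.
Its sequence written 5'→3' is the reverse complement: CCTCCTAG.

5'-CCTCCTAG-3'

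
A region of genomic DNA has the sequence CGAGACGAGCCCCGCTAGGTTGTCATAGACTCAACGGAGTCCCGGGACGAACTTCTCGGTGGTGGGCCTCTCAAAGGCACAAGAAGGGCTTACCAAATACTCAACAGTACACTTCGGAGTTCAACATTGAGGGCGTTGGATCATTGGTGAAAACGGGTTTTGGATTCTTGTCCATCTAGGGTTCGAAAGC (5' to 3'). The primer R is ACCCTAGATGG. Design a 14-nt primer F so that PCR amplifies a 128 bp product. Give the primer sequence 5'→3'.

The reverse primer's reverse complement CCATCTAGGGT matches the template at positions 172–182, so the product ends at position 182.
A 128 bp product then starts at position 182 − 128 + 1 = 55.
The forward primer is identical to the top strand there: CTCGGTGGTGGGCC.

5'-CTCGGTGGTGGGCC-3'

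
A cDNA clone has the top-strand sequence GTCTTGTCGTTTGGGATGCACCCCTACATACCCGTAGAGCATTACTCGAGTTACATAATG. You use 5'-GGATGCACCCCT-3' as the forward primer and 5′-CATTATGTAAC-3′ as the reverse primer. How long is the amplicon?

47 bp

The forward primer matches the template at positions 14–25.
Reverse complement of the reverse primer: GTTACATAATG. This occurs on the top strand at positions 50–60.
Product length = (reverse-primer end) − (forward-primer start) + 1 = 60 − 14 + 1 = 47 bp.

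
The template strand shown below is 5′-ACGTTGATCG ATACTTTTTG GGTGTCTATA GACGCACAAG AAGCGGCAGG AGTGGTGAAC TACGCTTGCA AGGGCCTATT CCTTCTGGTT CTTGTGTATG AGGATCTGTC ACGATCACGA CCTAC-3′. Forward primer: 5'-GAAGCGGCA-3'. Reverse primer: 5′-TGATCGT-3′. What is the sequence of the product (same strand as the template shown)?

Forward primer GAAGCGGCA is found on the top strand at positions 40–48.
The reverse primer's reverse complement is ACGATCA, which matches the template at positions 111–117.
The product is the template from position 40 through 117 (78 bp).

5'-GAAGCGGCAGGAGTGGTGAACTACGCTTGCAAGGGCCTATTCCTTCTGGTTCTTGTGTATGAGGATCTGTCACGATCA-3'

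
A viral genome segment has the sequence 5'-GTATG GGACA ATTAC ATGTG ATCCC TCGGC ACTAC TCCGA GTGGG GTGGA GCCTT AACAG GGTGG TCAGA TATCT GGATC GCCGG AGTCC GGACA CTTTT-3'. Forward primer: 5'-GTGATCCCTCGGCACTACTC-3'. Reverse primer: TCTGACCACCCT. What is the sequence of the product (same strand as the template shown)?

5'-GTGATCCCTCGGCACTACTCCGAGTGGGGTGGAGCCTTAACAGGGTGGTCAGA-3'

Scanning the template, GTGATCCCTCGGCACTACTC occurs at positions 18–37; this primer anneals to the bottom strand there with its 3' end pointing downstream.
Reverse complement of the reverse primer: AGGGTGGTCAGA. This occurs on the top strand at positions 59–70.
The product is the template from position 18 through 70 (53 bp).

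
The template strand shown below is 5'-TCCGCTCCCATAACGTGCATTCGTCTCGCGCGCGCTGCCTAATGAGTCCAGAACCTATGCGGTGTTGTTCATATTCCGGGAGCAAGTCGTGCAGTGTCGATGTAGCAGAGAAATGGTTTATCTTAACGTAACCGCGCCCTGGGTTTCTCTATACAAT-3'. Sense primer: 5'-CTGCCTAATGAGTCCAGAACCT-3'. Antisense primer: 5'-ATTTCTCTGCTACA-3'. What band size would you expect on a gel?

80 bp

Forward primer CTGCCTAATGAGTCCAGAACCT is found on the top strand at positions 35–56.
The reverse primer's reverse complement is TGTAGCAGAGAAAT, which matches the template at positions 101–114.
Amplicon spans positions 35–114: 80 bp.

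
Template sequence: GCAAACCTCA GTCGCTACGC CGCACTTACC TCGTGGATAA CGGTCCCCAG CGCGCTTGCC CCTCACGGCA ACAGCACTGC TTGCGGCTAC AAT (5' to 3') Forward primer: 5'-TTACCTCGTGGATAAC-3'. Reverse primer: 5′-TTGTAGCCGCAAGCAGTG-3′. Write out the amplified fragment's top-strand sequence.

The forward primer matches the template at positions 26–41.
The reverse primer's reverse complement is CACTGCTTGCGGCTACAA, which matches the template at positions 75–92.
The product is the template from position 26 through 92 (67 bp).

5'-TTACCTCGTGGATAACGGTCCCCAGCGCGCTTGCCCCTCACGGCAACAGCACTGCTTGCGGCTACAA-3'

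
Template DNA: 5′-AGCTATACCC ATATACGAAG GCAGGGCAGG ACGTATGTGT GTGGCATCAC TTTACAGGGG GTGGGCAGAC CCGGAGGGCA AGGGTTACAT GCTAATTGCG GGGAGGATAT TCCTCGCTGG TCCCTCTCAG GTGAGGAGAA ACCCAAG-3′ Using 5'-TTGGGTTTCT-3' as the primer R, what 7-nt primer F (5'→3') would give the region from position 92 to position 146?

The reverse primer's reverse complement AGAAACCCAA matches the template at positions 137–146; the product starts at position 92.
The forward primer is identical to the top strand over positions 92–98: CTAATTG.

5'-CTAATTG-3'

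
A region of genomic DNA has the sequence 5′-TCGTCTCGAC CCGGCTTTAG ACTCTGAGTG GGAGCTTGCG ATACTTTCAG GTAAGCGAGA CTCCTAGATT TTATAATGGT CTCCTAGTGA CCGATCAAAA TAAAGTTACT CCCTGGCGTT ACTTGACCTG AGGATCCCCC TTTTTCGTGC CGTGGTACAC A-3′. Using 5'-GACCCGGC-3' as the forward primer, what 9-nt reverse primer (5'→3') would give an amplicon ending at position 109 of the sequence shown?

The forward primer binds at positions 8–15; the product's 3' end on the top strand is position 109.
The reverse primer anneals to the top strand over positions 101–109, i.e. to TAAAGTTAC.
Its sequence written 5'→3' is the reverse complement: GTAACTTTA.

5'-GTAACTTTA-3'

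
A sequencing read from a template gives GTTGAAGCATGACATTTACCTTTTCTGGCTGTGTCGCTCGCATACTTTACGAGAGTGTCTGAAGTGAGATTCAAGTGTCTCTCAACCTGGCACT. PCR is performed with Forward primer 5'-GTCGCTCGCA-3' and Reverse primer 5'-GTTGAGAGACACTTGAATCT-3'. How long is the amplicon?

The forward primer matches the template at positions 33–42.
Reverse complement of the reverse primer: AGATTCAAGTGTCTCTCAAC. This occurs on the top strand at positions 67–86.
The product runs from position 33 to position 86, so its length is 86 − 33 + 1 = 54 bp.

54 bp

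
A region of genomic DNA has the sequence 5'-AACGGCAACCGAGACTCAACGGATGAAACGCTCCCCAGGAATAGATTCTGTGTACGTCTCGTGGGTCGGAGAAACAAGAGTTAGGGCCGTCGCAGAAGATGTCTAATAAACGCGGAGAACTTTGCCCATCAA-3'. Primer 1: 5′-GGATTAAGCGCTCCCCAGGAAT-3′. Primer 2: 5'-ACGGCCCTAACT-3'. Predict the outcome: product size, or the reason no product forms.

No product — primer 1 has no binding site in the template.

Primer 1 (GGATTAAGCGCTCCCCAGGAAT) does not match the top strand, and its reverse complement ATTCCTGGGGAGCGCTTAATCC does not match either.
With no annealing site for primer 1, no amplification occurs.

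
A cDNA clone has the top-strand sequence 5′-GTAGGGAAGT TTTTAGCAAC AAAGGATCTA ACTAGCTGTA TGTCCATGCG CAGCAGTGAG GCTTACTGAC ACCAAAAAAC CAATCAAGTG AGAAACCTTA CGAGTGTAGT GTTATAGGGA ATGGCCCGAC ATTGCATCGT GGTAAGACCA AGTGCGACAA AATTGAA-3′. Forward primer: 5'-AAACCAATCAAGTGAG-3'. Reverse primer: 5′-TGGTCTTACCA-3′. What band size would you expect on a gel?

Scanning the template, AAACCAATCAAGTGAG occurs at positions 77–92; this primer anneals to the bottom strand there with its 3' end pointing downstream.
Reverse complement of the reverse primer: TGGTAAGACCA. This occurs on the top strand at positions 140–150.
Product length = (reverse-primer end) − (forward-primer start) + 1 = 150 − 77 + 1 = 74 bp.

74 bp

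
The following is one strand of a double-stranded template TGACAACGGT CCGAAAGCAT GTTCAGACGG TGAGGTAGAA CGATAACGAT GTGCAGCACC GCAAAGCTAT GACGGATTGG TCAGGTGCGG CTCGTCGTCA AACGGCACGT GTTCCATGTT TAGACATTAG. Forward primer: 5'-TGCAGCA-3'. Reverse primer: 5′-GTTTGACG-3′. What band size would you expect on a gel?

Scanning the template, TGCAGCA occurs at positions 52–58; this primer anneals to the bottom strand there with its 3' end pointing downstream.
The reverse primer's reverse complement is CGTCAAAC, which matches the template at positions 96–103.
The product runs from position 52 to position 103, so its length is 103 − 52 + 1 = 52 bp.

52 bp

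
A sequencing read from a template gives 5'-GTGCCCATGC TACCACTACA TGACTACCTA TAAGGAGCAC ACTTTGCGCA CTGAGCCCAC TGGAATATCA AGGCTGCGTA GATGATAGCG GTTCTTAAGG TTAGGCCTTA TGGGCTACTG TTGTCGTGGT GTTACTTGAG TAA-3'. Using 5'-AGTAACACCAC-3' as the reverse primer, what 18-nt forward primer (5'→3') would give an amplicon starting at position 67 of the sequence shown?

5'-ATCAAGGCTGCGTAGATG-3'

The reverse primer's reverse complement GTGGTGTTACT matches the template at positions 126–136; the product starts at position 67.
The forward primer is identical to the top strand over positions 67–84: ATCAAGGCTGCGTAGATG.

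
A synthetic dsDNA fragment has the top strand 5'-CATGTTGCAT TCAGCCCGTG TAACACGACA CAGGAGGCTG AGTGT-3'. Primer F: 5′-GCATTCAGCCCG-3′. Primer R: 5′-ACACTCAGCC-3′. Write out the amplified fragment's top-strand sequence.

5'-GCATTCAGCCCGTGTAACACGACACAGGAGGCTGAGTGT-3'

Forward primer GCATTCAGCCCG is found on the top strand at positions 7–18.
Reverse complement of the reverse primer: GGCTGAGTGT. This occurs on the top strand at positions 36–45.
The product is the template from position 7 through 45 (39 bp).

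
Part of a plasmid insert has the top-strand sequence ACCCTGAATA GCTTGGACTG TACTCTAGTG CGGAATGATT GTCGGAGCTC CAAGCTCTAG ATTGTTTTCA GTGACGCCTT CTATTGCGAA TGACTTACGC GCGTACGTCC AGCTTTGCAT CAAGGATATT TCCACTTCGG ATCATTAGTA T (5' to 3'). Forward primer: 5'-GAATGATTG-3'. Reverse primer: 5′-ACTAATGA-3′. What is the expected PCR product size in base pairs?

Forward primer GAATGATTG is found on the top strand at positions 33–41.
Reverse complement of the reverse primer: TCATTAGT. This occurs on the top strand at positions 142–149.
Product length = (reverse-primer end) − (forward-primer start) + 1 = 149 − 33 + 1 = 117 bp.

117 bp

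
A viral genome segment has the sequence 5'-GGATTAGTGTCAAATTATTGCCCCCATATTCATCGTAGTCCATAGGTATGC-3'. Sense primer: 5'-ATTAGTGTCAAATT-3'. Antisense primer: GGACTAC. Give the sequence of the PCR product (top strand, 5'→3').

5'-ATTAGTGTCAAATTATTGCCCCCATATTCATCGTAGTCC-3'

Scanning the template, ATTAGTGTCAAATT occurs at positions 3–16; this primer anneals to the bottom strand there with its 3' end pointing downstream.
Reverse complement of the reverse primer: GTAGTCC. This occurs on the top strand at positions 35–41.
The product is the template from position 3 through 41 (39 bp).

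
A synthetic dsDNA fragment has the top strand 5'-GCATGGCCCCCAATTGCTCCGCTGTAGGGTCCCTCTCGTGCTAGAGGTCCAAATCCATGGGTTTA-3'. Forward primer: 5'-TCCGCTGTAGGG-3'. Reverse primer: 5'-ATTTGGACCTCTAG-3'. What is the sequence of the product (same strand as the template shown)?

The forward primer matches the template at positions 18–29.
The reverse primer's reverse complement is CTAGAGGTCCAAAT, which matches the template at positions 41–54.
The product is the template from position 18 through 54 (37 bp).

5'-TCCGCTGTAGGGTCCCTCTCGTGCTAGAGGTCCAAAT-3'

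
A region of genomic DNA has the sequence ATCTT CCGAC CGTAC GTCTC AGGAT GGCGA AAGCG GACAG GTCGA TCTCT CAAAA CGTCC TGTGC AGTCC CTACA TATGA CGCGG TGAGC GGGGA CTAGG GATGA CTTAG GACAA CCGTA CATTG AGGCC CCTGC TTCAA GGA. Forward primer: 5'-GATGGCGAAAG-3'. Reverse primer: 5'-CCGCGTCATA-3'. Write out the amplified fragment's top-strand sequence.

5'-GATGGCGAAAGCGGACAGGTCGATCTCTCAAAACGTCCTGTGCAGTCCCTACATATGACGCGG-3'

Scanning the template, GATGGCGAAAG occurs at positions 23–33; this primer anneals to the bottom strand there with its 3' end pointing downstream.
Reverse complement of the reverse primer: TATGACGCGG. This occurs on the top strand at positions 76–85.
The product is the template from position 23 through 85 (63 bp).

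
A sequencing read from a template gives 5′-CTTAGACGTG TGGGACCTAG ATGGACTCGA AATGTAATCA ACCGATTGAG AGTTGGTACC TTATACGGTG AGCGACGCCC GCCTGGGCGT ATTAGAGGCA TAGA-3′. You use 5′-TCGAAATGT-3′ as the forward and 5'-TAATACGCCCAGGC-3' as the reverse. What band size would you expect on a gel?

68 bp

Scanning the template, TCGAAATGT occurs at positions 27–35; this primer anneals to the bottom strand there with its 3' end pointing downstream.
Reverse complement of the reverse primer: GCCTGGGCGTATTA. This occurs on the top strand at positions 81–94.
The product runs from position 27 to position 94, so its length is 94 − 27 + 1 = 68 bp.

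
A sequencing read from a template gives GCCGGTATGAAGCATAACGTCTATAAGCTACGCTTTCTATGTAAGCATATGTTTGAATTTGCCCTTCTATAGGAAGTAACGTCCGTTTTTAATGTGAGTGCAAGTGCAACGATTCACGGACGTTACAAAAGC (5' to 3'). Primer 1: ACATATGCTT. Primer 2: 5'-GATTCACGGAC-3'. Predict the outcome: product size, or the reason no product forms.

Primer 1 (ACATATGCTT) has reverse complement AAGCATATGT, which matches the top strand at positions 43–52; primer 1 anneals to the top strand there with its 3' end pointing upstream toward position 43.
Primer 2 (GATTCACGGAC) matches the top strand directly at positions 111–121; it anneals to the bottom strand with its 3' end pointing downstream toward position 121.
The 3' ends diverge (primer 1 extends toward position 1, primer 2 toward position 132), so the primers never converge on a shared product.

No product — the primers' 3' ends point away from each other.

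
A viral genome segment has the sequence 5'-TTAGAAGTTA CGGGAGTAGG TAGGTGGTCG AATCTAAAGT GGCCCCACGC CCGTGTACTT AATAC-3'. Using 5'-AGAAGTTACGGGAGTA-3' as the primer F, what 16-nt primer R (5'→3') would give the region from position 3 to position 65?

The product's 3' end on the top strand is position 65.
The reverse primer anneals to the top strand over positions 50–65, i.e. to CCCGTGTACTTAATAC.
Its sequence written 5'→3' is the reverse complement: GTATTAAGTACACGGG.

5'-GTATTAAGTACACGGG-3'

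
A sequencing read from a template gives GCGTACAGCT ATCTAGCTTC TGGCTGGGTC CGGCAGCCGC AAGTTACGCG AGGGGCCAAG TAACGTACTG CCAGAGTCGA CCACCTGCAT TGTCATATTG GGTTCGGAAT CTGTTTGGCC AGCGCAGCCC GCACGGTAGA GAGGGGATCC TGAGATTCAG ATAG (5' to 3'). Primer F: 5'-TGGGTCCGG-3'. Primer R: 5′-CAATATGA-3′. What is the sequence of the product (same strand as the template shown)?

5'-TGGGTCCGGCAGCCGCAAGTTACGCGAGGGGCCAAGTAACGTACTGCCAGAGTCGACCACCTGCATTGTCATATTG-3'

The forward primer matches the template at positions 25–33.
Reverse complement of the reverse primer: TCATATTG. This occurs on the top strand at positions 93–100.
The product is the template from position 25 through 100 (76 bp).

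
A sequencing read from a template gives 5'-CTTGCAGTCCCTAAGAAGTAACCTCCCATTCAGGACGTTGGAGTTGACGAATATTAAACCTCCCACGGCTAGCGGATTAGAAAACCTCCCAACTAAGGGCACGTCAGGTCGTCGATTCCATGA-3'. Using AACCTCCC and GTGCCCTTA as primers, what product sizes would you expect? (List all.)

The forward primer AACCTCCC matches the top strand at positions 20–27, 57–64, 83–90.
The reverse primer's reverse complement is TAAGGGCAC, matching at positions 94–102.
Each forward site pairs with the reverse site to give a product ending at position 102: sizes 83, 46, 20 bp.

83 bp, 46 bp, 20 bp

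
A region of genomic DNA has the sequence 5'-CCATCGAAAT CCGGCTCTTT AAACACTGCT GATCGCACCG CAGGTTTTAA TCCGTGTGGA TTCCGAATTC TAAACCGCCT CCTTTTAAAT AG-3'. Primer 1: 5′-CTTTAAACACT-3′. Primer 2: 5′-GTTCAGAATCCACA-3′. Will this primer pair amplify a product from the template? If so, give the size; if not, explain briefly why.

No product — primer 2 has no binding site in the template.

Primer 2 (GTTCAGAATCCACA) does not match the top strand, and its reverse complement TGTGGATTCTGAAC does not match either.
With no annealing site for primer 2, no amplification occurs.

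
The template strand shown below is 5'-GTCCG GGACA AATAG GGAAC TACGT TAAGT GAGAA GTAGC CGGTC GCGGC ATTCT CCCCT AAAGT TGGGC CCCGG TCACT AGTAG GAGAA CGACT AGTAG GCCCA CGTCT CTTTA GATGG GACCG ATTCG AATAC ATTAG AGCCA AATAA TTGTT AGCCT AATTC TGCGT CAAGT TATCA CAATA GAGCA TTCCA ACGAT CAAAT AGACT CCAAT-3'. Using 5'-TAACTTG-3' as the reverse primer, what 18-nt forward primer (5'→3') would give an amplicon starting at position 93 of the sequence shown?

5'-ACTAGTAGGCCCACGTCT-3'

The reverse primer's reverse complement CAAGTTA matches the template at positions 171–177; the product starts at position 93.
The forward primer is identical to the top strand over positions 93–110: ACTAGTAGGCCCACGTCT.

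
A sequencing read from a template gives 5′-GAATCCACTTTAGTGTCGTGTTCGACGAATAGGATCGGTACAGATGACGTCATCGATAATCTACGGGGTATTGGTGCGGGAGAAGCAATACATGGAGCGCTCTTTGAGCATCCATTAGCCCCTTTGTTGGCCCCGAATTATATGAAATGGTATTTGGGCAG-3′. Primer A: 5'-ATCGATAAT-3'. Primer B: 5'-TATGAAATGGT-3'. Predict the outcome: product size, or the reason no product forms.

Primer A (ATCGATAAT) matches the top strand at positions 52–60 (3' end points downstream).
Primer B (TATGAAATGGT) also matches the top strand directly, at positions 141–151 — its reverse complement ACCATTTCATA is not present.
Both primers anneal to the bottom strand with 3' ends pointing the same way, so neither can prime synthesis back toward the other.

No product — both primers anneal to the same strand and extend in the same direction.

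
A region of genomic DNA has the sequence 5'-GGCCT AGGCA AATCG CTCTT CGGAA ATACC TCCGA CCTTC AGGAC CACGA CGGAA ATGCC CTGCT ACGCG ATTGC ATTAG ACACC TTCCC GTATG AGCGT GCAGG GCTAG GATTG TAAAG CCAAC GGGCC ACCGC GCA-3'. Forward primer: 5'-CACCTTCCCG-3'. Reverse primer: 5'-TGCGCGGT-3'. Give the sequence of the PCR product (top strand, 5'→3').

Forward primer CACCTTCCCG is found on the top strand at positions 82–91.
The reverse primer's reverse complement is ACCGCGCA, which matches the template at positions 131–138.
The product is the template from position 82 through 138 (57 bp).

5'-CACCTTCCCGTATGAGCGTGCAGGGCTAGGATTGTAAAGCCAACGGGCCACCGCGCA-3'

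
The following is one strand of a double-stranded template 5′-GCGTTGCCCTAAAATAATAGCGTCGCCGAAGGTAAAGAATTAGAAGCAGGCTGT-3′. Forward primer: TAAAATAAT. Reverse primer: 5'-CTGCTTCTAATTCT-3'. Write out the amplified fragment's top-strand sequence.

Scanning the template, TAAAATAAT occurs at positions 10–18; this primer anneals to the bottom strand there with its 3' end pointing downstream.
Taking the reverse complement of CTGCTTCTAATTCT gives AGAATTAGAAGCAG, found at positions 36–49 on the template; the primer anneals here to the top strand with its 3' end pointing upstream.
The product is the template from position 10 through 49 (40 bp).

5'-TAAAATAATAGCGTCGCCGAAGGTAAAGAATTAGAAGCAG-3'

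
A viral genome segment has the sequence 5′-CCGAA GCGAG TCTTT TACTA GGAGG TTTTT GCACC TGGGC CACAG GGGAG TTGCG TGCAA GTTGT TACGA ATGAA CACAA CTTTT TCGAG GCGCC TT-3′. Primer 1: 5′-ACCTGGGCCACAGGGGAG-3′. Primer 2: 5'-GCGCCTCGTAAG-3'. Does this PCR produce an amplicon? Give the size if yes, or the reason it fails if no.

Primer 2 (GCGCCTCGTAAG) does not match the top strand, and its reverse complement CTTACGAGGCGC does not match either.
With no annealing site for primer 2, no amplification occurs.

No product — primer 2 has no binding site in the template.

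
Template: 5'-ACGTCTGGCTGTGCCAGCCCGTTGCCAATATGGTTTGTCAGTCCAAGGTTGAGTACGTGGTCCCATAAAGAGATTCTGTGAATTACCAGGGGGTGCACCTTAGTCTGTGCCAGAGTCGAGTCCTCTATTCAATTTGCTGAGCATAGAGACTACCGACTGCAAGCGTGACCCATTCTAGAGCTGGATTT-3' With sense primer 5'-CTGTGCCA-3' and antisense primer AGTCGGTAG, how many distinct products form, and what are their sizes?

The forward primer CTGTGCCA matches the top strand at positions 9–16, 105–112.
The reverse primer's reverse complement is CTACCGACT, matching at positions 150–158.
Each forward site pairs with the reverse site to give a product ending at position 158: sizes 150, 54 bp.

Two products: 150 bp, 54 bp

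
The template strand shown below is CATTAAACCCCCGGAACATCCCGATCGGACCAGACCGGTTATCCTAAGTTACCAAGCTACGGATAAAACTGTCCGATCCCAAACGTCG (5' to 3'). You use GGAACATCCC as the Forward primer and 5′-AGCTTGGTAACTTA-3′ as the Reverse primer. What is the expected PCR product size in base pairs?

Forward primer GGAACATCCC is found on the top strand at positions 13–22.
Taking the reverse complement of AGCTTGGTAACTTA gives TAAGTTACCAAGCT, found at positions 45–58 on the template; the primer anneals here to the top strand with its 3' end pointing upstream.
Amplicon spans positions 13–58: 46 bp.

46 bp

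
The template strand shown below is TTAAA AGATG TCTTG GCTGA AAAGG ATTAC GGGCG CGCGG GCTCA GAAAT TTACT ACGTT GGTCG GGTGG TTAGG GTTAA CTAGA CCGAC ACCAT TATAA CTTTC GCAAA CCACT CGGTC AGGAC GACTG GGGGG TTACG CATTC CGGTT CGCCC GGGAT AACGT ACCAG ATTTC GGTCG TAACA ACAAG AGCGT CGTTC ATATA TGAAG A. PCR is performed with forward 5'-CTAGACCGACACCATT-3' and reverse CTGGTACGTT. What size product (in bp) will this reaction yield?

The forward primer matches the template at positions 81–96.
Reverse complement of the reverse primer: AACGTACCAG. This occurs on the top strand at positions 161–170.
Product length = (reverse-primer end) − (forward-primer start) + 1 = 170 − 81 + 1 = 90 bp.

90 bp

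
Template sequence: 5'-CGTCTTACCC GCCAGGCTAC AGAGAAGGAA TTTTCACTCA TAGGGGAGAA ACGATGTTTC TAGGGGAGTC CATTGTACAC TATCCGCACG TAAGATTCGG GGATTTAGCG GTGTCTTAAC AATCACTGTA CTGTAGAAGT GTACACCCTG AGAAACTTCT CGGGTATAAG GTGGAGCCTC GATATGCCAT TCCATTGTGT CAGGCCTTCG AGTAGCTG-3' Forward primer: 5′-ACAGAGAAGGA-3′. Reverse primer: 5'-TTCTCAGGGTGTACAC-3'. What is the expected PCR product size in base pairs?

Scanning the template, ACAGAGAAGGA occurs at positions 19–29; this primer anneals to the bottom strand there with its 3' end pointing downstream.
Taking the reverse complement of TTCTCAGGGTGTACAC gives GTGTACACCCTGAGAA, found at positions 139–154 on the template; the primer anneals here to the top strand with its 3' end pointing upstream.
Product length = (reverse-primer end) − (forward-primer start) + 1 = 154 − 19 + 1 = 136 bp.

136 bp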